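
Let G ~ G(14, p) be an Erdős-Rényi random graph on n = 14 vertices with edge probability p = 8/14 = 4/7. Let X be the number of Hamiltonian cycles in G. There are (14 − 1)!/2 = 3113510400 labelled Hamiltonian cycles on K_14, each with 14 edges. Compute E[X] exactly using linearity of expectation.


K_14 has (14 − 1)!/2 = 3113510400 labelled Hamiltonian cycles.
For each such Hamiltonian cycle H, let X_H = 1 if all 14 edges of H are present in G. Then P[X_H = 1] = p^{14} = (4/7)^{14} = 268435456/678223072849.
By linearity of expectation: E[X] = Σ_H E[X_H] = 3113510400 · p^{14} = 3113510400 · 268435456/678223072849 = 119396654854963200/96889010407.
Numerically: E[X] ≈ 1.23e+06.

E[X] = 3113510400 · (4/7)^{14} = 119396654854963200/96889010407 ≈ 1.23e+06.


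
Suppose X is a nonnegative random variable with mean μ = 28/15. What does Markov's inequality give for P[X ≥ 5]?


μ = E[X] = 28/15, a = 5.
Markov: P[X ≥ 5] ≤ μ/a = (28/15)/5 = 28/75.
Numerically: ≈ 0.3733.
(Since a = 5 > μ = 1.8667, the bound 28/75 is < 1 and informative.)

P[X ≥ 5] ≤ 28/75 ≈ 0.3733.


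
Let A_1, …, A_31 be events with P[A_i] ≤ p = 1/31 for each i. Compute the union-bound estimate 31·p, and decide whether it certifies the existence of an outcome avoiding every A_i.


Union bound: P[∪_{i=1}^{31} A_i] ≤ Σ_i P[A_i] ≤ 31·p = 31·(1/31) = 1.
Numerically: 1 ≈ 1.00000.
Is 1 < 1? NO.
Since the bound 1 is ≥ 1, the union bound is uninformative here; it does NOT by itself certify existence.

31·p = 1 ≈ 1.00000; existence NOT certified by the union bound.


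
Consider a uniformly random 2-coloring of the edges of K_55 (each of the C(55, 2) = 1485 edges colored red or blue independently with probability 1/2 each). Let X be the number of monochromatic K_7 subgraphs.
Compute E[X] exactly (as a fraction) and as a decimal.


Let X = Σ_S X_S over the C(55, 7) = 202927725 subsets S of size 7, where X_S = 1 if the K_7 on S is monochromatic.
For a fixed S, the K_7 on S has C(7, 2) = 21 edges. P[all 21 edges red] = (1/2)^21, and likewise for blue, so P[monochromatic] = 2·(1/2)^21 = 2^{1 − 21} = 1/1048576.
Summing: E[X] = C(55, 7) · 2^{1 − 21} = 202927725 · 1/1048576 = 202927725/1048576.
Numerically: E[X] ≈ 193.526959.

E[X] = C(55,7)·2^(1−C(7,2)) = 202927725/1048576 ≈ 193.526959.


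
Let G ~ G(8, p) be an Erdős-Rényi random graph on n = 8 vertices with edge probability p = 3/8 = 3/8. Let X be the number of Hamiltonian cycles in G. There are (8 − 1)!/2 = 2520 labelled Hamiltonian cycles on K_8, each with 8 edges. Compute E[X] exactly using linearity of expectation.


K_8 has (8 − 1)!/2 = 2520 labelled Hamiltonian cycles.
For each such Hamiltonian cycle H, let X_H = 1 if all 8 edges of H are present in G. Then P[X_H = 1] = p^{8} = (3/8)^{8} = 6561/16777216.
By linearity: E[X] = Σ_H E[X_H] = 2520 · p^{8} = 2520 · 6561/16777216 = 2066715/2097152.
Numerically: E[X] ≈ 0.98549.

E[X] = 2520 · (3/8)^{8} = 2066715/2097152 ≈ 0.98549.


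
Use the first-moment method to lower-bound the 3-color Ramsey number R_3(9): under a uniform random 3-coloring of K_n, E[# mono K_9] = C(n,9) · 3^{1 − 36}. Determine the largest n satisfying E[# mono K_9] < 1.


We need C(n, 9) · 3^{1 − 36} < 1, i.e. C(n, 9) < 3^{36 − 1} = 50031545098999707.
Check values of n near the boundary:
  n = 300: C(300, 9) = 48052241692154700; 48052241692154700 < 50031545098999707? YES
  n = 301: C(301, 9) = 49533303936090975; 49533303936090975 < 50031545098999707? YES
  n = 302: C(302, 9) = 51054804739588650; 51054804739588650 < 50031545098999707? NO
The largest n with C(n, 9) < 50031545098999707 is n = 301 (where E[X] = 16511101312030325/16677181699666569 ≈ 0.99004). Hence R_3(9) > 301, i.e. R_3(9) ≥ 302.

Largest n = 301; hence R_3(9) > 301.


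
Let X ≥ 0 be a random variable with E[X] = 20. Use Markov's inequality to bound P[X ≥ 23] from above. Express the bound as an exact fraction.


μ = E[X] = 20, a = 23.
Markov: P[X ≥ 23] ≤ μ/a = (20)/23 = 20/23.
Numerically: ≈ 0.869565.
(Since a = 23 > μ = 20.000000, the bound 20/23 is < 1 and informative.)

P[X ≥ 23] ≤ 20/23 ≈ 0.869565.


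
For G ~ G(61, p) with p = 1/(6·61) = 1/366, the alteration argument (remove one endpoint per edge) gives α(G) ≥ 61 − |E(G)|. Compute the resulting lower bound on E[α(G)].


E[|E(G)|] = C(61, 2)·p = 1830 · (1/366) = 5.
E[α(G)] ≥ n − E[|E(G)|] = 61 − 5 = 56.
Numerically: ≈ 56.00000.
(This is only a lower bound; the true E[α(G)] may be larger.)

E[α(G)] ≥ 56 ≈ 56.00000.


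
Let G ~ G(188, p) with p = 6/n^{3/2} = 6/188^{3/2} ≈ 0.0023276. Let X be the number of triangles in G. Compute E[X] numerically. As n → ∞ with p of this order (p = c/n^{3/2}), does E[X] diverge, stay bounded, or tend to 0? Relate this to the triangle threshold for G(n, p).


Number of potential triangles: C(188, 3) = 1089836.
Each occurs with probability p³ ≈ (0.0023276)³ ≈ 1.2610823e-08.
By linearity: E[X] = C(188, 3)·p³ ≈ 1089836 · 1.2610823e-08 ≈ 0.01374.
Since α = 3/2 > 1, p = c/n^{3/2} = o(1/n) is below the triangle threshold p ~ 1/n. Asymptotically E[X] ~ (c³/6)·n^{3(1−α)} = (6³/6)·n^{-1.5} → 0, so by Markov's inequality G has no triangles w.h.p.

E[X] ≈ 0.01374; in regime p = Θ(1/n^{3/2}) E[X] tends to 0 (below the triangle threshold p ~ 1/n).


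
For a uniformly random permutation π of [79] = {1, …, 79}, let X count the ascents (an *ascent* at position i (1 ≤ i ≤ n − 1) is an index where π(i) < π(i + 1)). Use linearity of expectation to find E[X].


Write X = Σ X_I over i = 1, …, 78, with X_I the indicator of one ascent.
There are 78 indicators.
For each fixed i, the pair (π(i), π(i+1)) is a uniformly random ordered pair of distinct values from {1, …, 79}; by symmetry P[π(i) < π(i+1)] = 1/2.
By linearity: E[X] = 78 · (1/2) = (79 − 1) · (1/2) = 39 ≈ 39.00000.

E[X] = 39 = 39.00000.


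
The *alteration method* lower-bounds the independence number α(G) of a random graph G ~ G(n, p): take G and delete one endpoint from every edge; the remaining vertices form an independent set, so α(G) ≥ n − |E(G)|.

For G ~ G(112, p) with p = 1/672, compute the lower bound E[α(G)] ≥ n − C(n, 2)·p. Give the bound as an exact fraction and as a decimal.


E[|E(G)|] = C(112, 2)·p = 6216 · (1/672) = 37/4.
E[α(G)] ≥ n − E[|E(G)|] = 112 − 37/4 = 411/4.
Numerically: ≈ 102.750000.
(This is only a lower bound; the true E[α(G)] may be larger.)

E[α(G)] ≥ 411/4 ≈ 102.750000.


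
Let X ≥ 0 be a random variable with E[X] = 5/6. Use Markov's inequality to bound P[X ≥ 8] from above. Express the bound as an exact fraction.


μ = E[X] = 5/6, a = 8.
Markov: P[X ≥ 8] ≤ μ/a = (5/6)/8 = 5/48.
Numerically: ≈ 0.104167.
(Since a = 8 > μ = 0.833333, the bound 5/48 is < 1 and informative.)

P[X ≥ 8] ≤ 5/48 ≈ 0.104167.


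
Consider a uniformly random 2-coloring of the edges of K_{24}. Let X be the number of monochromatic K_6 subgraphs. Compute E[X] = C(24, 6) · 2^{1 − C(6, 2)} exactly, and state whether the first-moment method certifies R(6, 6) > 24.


E[X] = C(24, 6) · 2^{1 − 15} = 134596 · 2^{−14} = 134596/16384.
As a reduced fraction: E[X] = 33649/4096 ≈ 8.215.
Is E[X] < 1? NO.
Since E[X] ≥ 1, the first-moment bound is inconclusive at n = 24; it does NOT by itself certify R(6, 6) > 24.

E[X] = 33649/4096 ≈ 8.215; E[X] ≥ 1; first-moment method inconclusive here.


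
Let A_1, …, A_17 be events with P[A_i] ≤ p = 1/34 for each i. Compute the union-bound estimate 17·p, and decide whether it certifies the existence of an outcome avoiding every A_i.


Union bound: P[∪_{i=1}^{17} A_i] ≤ Σ_i P[A_i] ≤ 17·p = 17·(1/34) = 1/2.
Numerically: 1/2 ≈ 0.500000.
Is 1/2 < 1? YES.
Since P[∪ A_i] ≤ 1/2 < 1, the complement has P[∩ A_i^c] ≥ 1 − 1/2 = 1/2 > 0, so some outcome avoids every A_i.

17·p = 1/2 ≈ 0.500000; existence CERTIFIED by the union bound.


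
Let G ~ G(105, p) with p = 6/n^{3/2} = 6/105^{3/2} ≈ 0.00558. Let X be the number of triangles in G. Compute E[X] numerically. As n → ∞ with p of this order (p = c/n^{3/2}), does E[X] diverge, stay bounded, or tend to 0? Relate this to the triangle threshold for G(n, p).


Number of potential triangles: C(105, 3) = 187460.
Each occurs with probability p³ ≈ (0.00558)³ ≈ 1.73421e-07.
By linearity: E[X] = C(105, 3)·p³ ≈ 187460 · 1.73421e-07 ≈ 0.033.
Since α = 3/2 > 1, p = c/n^{3/2} = o(1/n) is below the triangle threshold p ~ 1/n. Asymptotically E[X] ~ (c³/6)·n^{3(1−α)} = (6³/6)·n^{-1.5} → 0, so by Markov's inequality G has no triangles w.h.p.

E[X] ≈ 0.033; in regime p = Θ(1/n^{3/2}) E[X] tends to 0 (below the triangle threshold p ~ 1/n).


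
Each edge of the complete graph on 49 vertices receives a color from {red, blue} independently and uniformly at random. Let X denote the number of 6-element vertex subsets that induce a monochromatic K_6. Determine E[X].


Let X = Σ_S X_S over the C(49, 6) = 13983816 subsets S of size 6, where X_S = 1 if the K_6 on S is monochromatic.
For a fixed S, the K_6 on S has C(6, 2) = 15 edges. P[all 15 edges red] = (1/2)^15, and likewise for blue, so P[monochromatic] = 2·(1/2)^15 = 2^{1 − 15} = 1/16384.
By linearity: E[X] = C(49, 6) · 2^{1 − 15} = 13983816 · 1/16384 = 1747977/2048.
Numerically: E[X] ≈ 853.504395.

E[X] = C(49,6)·2^(1−C(6,2)) = 1747977/2048 ≈ 853.504395.


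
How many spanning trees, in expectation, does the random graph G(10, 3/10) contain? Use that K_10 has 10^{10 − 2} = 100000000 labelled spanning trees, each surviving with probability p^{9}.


K_10 has 10^{10 − 2} = 100000000 labelled spanning trees.
For each such spanning tree H, let X_H = 1 if all 9 edges of H are present in G. Then P[X_H = 1] = p^{9} = (3/10)^{9} = 19683/1000000000.
By linearity: E[X] = Σ_H E[X_H] = 100000000 · p^{9} = 100000000 · 19683/1000000000 = 19683/10.
Numerically: E[X] ≈ 1968.3.

E[X] = 100000000 · (3/10)^{9} = 19683/10 ≈ 1968.3.


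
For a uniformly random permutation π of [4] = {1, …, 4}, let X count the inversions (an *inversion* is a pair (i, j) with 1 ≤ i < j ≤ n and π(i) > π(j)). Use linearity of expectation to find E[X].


Write X = Σ X_I over the C(4, 2) = 6 pairs i < j, with X_I the indicator of one inversion.
There are 6 indicators.
For each fixed pair i < j, the values π(i) and π(j) are two distinct elements of {1, …, 4} in uniformly random order; by symmetry P[π(i) > π(j)] = 1/2.
By linearity: E[X] = 6 · (1/2) = C(4, 2) · (1/2) = 6/2 = 3 ≈ 3.000.

E[X] = 3 = 3.000.


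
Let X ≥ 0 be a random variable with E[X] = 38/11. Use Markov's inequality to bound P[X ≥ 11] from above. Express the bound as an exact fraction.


μ = E[X] = 38/11, a = 11.
Markov: P[X ≥ 11] ≤ μ/a = (38/11)/11 = 38/121.
Numerically: ≈ 0.31405.
(Since a = 11 > μ = 3.45455, the bound 38/121 is < 1 and informative.)

P[X ≥ 11] ≤ 38/121 ≈ 0.31405.


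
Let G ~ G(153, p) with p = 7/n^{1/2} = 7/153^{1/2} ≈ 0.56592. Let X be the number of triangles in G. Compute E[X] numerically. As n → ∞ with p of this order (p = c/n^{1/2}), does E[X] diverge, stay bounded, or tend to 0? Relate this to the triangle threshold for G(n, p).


Number of potential triangles: C(153, 3) = 585276.
Each occurs with probability p³ ≈ (0.56592)³ ≈ 1.8124122e-01.
By linearity: E[X] = C(153, 3)·p³ ≈ 585276 · 1.8124122e-01 ≈ 106076.13552.
Since α = 1/2 < 1, p = c/n^{1/2} ≫ 1/n is above the triangle threshold p ~ 1/n. Asymptotically E[X] ~ (c³/6)·n^{3(1−α)} = (7³/6)·n^{1.5} → ∞; triangles are abundant w.h.p.

E[X] ≈ 106076.13552; in regime p = Θ(1/n^{1/2}) E[X] diverges (above the triangle threshold p ~ 1/n).


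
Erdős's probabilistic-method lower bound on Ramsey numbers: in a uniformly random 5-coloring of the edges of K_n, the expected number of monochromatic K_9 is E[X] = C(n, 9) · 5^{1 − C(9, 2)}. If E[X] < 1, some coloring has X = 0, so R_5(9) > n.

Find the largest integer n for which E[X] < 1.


We need C(n, 9) · 5^{1 − 36} < 1, i.e. C(n, 9) < 5^{36 − 1} = 2910383045673370361328125.
Check values of n near the boundary:
  n = 2169: C(2169, 9) = 2879753360044504243499683; 2879753360044504243499683 < 2910383045673370361328125? YES
  n = 2170: C(2170, 9) = 2891746779868845075610510; 2891746779868845075610510 < 2910383045673370361328125? YES
  n = 2171: C(2171, 9) = 2903784578674959601827205; 2903784578674959601827205 < 2910383045673370361328125? YES
  n = 2172: C(2172, 9) = 2915866900084148060642020; 2915866900084148060642020 < 2910383045673370361328125? NO
The largest n with C(n, 9) < 2910383045673370361328125 is n = 2171 (where E[X] = 580756915734991920365441/582076609134674072265625 ≈ 0.998). Hence R_5(9) > 2171, i.e. R_5(9) ≥ 2172.

Largest n = 2171; hence R_5(9) > 2171.


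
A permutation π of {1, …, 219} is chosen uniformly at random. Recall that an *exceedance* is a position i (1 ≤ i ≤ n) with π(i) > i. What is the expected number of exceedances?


Write X = Σ_{i=1}^{219} X_i, where X_i = 1_{π(i) > i}.
For each fixed i, π(i) is uniform over {1, …, 219} (marginal of a uniform permutation), so P[π(i) > i] = (n − i)/n. Summing: Σ_{i=1}^{219} (n − i)/n = (0 + 1 + … + 218)/219 = 219(219 − 1)/(2·219) = (219 − 1)/2.
Hence E[X] = Σ_{i=1}^{219} (219 − i)/219 = 109 ≈ 109.0000.

E[X] = 109 = 109.0000.


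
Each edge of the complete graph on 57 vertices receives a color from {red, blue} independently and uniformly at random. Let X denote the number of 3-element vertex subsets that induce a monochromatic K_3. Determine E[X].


Let X = Σ_S X_S over the C(57, 3) = 29260 subsets S of size 3, where X_S = 1 if the K_3 on S is monochromatic.
For a fixed S, the K_3 on S has C(3, 2) = 3 edges. P[all 3 edges red] = (1/2)^3, and likewise for blue, so P[monochromatic] = 2·(1/2)^3 = 2^{1 − 3} = 1/4.
By linearity: E[X] = C(57, 3) · 2^{1 − 3} = 29260 · 1/4 = 7315.
Numerically: E[X] ≈ 7315.00000.

E[X] = C(57,3)·2^(1−C(3,2)) = 7315 ≈ 7315.00000.


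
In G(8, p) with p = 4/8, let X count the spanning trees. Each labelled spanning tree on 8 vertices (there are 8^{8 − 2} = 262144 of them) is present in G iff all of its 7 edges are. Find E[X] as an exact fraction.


K_8 has 8^{8 − 2} = 262144 labelled spanning trees.
For each such spanning tree H, let X_H = 1 if all 7 edges of H are present in G. Then P[X_H = 1] = p^{7} = (1/2)^{7} = 1/128.
By linearity of expectation: E[X] = Σ_H E[X_H] = 262144 · p^{7} = 262144 · 1/128 = 2048.
Numerically: E[X] ≈ 2.05e+03.

E[X] = 262144 · (1/2)^{7} = 2048 ≈ 2.05e+03.


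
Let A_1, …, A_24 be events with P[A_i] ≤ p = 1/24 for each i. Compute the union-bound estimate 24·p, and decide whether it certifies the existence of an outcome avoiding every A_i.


Union bound: P[∪_{i=1}^{24} A_i] ≤ Σ_i P[A_i] ≤ 24·p = 24·(1/24) = 1.
Numerically: 1 ≈ 1.000000.
Is 1 < 1? NO.
Since the bound 1 is ≥ 1, the union bound is uninformative here; it does NOT by itself certify existence.

24·p = 1 ≈ 1.000000; existence NOT certified by the union bound.


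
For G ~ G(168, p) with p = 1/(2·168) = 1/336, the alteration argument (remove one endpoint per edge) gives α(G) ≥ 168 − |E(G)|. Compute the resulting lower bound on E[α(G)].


E[|E(G)|] = C(168, 2)·p = 14028 · (1/336) = 167/4.
E[α(G)] ≥ n − E[|E(G)|] = 168 − 167/4 = 505/4.
Numerically: ≈ 126.2500.
(This is only a lower bound; the true E[α(G)] may be larger.)

E[α(G)] ≥ 505/4 ≈ 126.2500.


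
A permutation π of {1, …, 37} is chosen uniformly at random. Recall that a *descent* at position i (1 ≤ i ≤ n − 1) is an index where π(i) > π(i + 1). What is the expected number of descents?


Write X = Σ X_I over i = 1, …, 36, with X_I the indicator of one descent.
There are 36 indicators.
For each fixed i, the pair (π(i), π(i+1)) is a uniformly random ordered pair of distinct values from {1, …, 37}; by symmetry P[π(i) > π(i+1)] = 1/2.
By linearity: E[X] = 36 · (1/2) = (37 − 1) · (1/2) = 18 ≈ 18.0000.

E[X] = 18 = 18.0000.


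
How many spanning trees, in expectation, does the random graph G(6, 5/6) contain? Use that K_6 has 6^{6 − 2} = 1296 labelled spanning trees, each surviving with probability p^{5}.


K_6 has 6^{6 − 2} = 1296 labelled spanning trees.
For each such spanning tree H, let X_H = 1 if all 5 edges of H are present in G. Then P[X_H = 1] = p^{5} = (5/6)^{5} = 3125/7776.
Summing the indicators: E[X] = Σ_H E[X_H] = 1296 · p^{5} = 1296 · 3125/7776 = 3125/6.
Numerically: E[X] ≈ 521.

E[X] = 1296 · (5/6)^{5} = 3125/6 ≈ 521.


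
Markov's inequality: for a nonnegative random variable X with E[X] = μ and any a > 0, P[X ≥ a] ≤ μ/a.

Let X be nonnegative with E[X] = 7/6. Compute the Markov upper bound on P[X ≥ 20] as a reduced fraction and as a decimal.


μ = E[X] = 7/6, a = 20.
Markov: P[X ≥ 20] ≤ μ/a = (7/6)/20 = 7/120.
Numerically: ≈ 0.0583.
(Since a = 20 > μ = 1.1667, the bound 7/120 is < 1 and informative.)

P[X ≥ 20] ≤ 7/120 ≈ 0.0583.


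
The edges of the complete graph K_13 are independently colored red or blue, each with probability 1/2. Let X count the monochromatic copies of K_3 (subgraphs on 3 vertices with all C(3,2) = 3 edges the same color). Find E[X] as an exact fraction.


Let X = Σ_S X_S over the C(13, 3) = 286 subsets S of size 3, where X_S = 1 if the K_3 on S is monochromatic.
For a fixed S, the K_3 on S has C(3, 2) = 3 edges. P[all 3 edges red] = (1/2)^3, and likewise for blue, so P[monochromatic] = 2·(1/2)^3 = 2^{1 − 3} = 1/4.
Summing: E[X] = C(13, 3) · 2^{1 − 3} = 286 · 1/4 = 143/2.
Numerically: E[X] ≈ 71.500.

E[X] = C(13,3)·2^(1−C(3,2)) = 143/2 ≈ 71.500.


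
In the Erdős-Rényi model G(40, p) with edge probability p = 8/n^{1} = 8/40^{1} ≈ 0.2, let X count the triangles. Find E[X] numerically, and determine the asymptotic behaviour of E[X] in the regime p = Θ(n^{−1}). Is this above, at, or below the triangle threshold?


Number of potential triangles: C(40, 3) = 9880.
Each occurs with probability p³ ≈ (0.2)³ ≈ 8.00000000e-03.
By linearity: E[X] = C(40, 3)·p³ ≈ 9880 · 8.00000000e-03 ≈ 79.040000.
Here α = 1, so p = 8/n is exactly at the triangle threshold p ~ 1/n. Asymptotically E[X] → c³/6 = 8³/6 = 256/3 ≈ 85.333333, a bounded constant. In this regime the triangle count is asymptotically Poisson(c³/6).

E[X] ≈ 79.040000; in regime p = Θ(1/n^{1}) E[X] stays bounded (at the triangle threshold p ~ 1/n).


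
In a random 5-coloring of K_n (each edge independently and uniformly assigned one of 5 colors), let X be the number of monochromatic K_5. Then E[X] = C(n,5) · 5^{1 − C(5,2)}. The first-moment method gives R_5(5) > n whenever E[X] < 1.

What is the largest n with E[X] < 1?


We need C(n, 5) · 5^{1 − 10} < 1, i.e. C(n, 5) < 5^{10 − 1} = 1953125.
Check values of n near the boundary:
  n = 44: C(44, 5) = 1086008; 1086008 < 1953125? YES
  n = 45: C(45, 5) = 1221759; 1221759 < 1953125? YES
  n = 46: C(46, 5) = 1370754; 1370754 < 1953125? YES
  n = 47: C(47, 5) = 1533939; 1533939 < 1953125? YES
  n = 48: C(48, 5) = 1712304; 1712304 < 1953125? YES
  n = 49: C(49, 5) = 1906884; 1906884 < 1953125? YES
  n = 50: C(50, 5) = 2118760; 2118760 < 1953125? NO
The largest n with C(n, 5) < 1953125 is n = 49 (where E[X] = 1906884/1953125 ≈ 0.976). Hence R_5(5) > 49, i.e. R_5(5) ≥ 50.

Largest n = 49; hence R_5(5) > 49.


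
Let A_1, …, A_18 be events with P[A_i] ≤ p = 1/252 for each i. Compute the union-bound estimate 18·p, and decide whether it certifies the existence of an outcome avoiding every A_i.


Union bound: P[∪_{i=1}^{18} A_i] ≤ Σ_i P[A_i] ≤ 18·p = 18·(1/252) = 1/14.
Numerically: 1/14 ≈ 0.0714.
Is 1/14 < 1? YES.
Since P[∪ A_i] ≤ 1/14 < 1, the complement has P[∩ A_i^c] ≥ 1 − 1/14 = 13/14 > 0, so some outcome avoids every A_i.

18·p = 1/14 ≈ 0.0714; existence CERTIFIED by the union bound.


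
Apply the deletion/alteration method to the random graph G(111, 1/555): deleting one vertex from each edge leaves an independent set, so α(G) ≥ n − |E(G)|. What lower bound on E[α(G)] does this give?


E[|E(G)|] = C(111, 2)·p = 6105 · (1/555) = 11.
E[α(G)] ≥ n − E[|E(G)|] = 111 − 11 = 100.
Numerically: ≈ 100.00000.
(This is only a lower bound; the true E[α(G)] may be larger.)

E[α(G)] ≥ 100 ≈ 100.00000.


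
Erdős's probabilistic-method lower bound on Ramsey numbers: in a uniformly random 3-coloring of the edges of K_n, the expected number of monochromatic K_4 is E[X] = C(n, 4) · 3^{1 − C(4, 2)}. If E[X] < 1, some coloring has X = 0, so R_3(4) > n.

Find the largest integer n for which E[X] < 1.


We need C(n, 4) · 3^{1 − 6} < 1, i.e. C(n, 4) < 3^{6 − 1} = 243.
Check values of n near the boundary:
  n = 9: C(9, 4) = 126; 126 < 243? YES
  n = 10: C(10, 4) = 210; 210 < 243? YES
  n = 11: C(11, 4) = 330; 330 < 243? NO
The largest n with C(n, 4) < 243 is n = 10 (where E[X] = 70/81 ≈ 0.8641975). Hence R_3(4) > 10, i.e. R_3(4) ≥ 11.

Largest n = 10; hence R_3(4) > 10.


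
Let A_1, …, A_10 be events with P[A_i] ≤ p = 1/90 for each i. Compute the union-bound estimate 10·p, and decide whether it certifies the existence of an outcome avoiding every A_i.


Union bound: P[∪_{i=1}^{10} A_i] ≤ Σ_i P[A_i] ≤ 10·p = 10·(1/90) = 1/9.
Numerically: 1/9 ≈ 0.1111.
Is 1/9 < 1? YES.
Since P[∪ A_i] ≤ 1/9 < 1, the complement has P[∩ A_i^c] ≥ 1 − 1/9 = 8/9 > 0, so some outcome avoids every A_i.

10·p = 1/9 ≈ 0.1111; existence CERTIFIED by the union bound.


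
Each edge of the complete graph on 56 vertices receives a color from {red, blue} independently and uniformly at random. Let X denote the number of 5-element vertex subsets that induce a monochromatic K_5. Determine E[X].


Let X = Σ_S X_S over the C(56, 5) = 3819816 subsets S of size 5, where X_S = 1 if the K_5 on S is monochromatic.
For a fixed S, the K_5 on S has C(5, 2) = 10 edges. P[all 10 edges red] = (1/2)^10, and likewise for blue, so P[monochromatic] = 2·(1/2)^10 = 2^{1 − 10} = 1/512.
By linearity: E[X] = C(56, 5) · 2^{1 − 10} = 3819816 · 1/512 = 477477/64.
Numerically: E[X] ≈ 7460.578125.

E[X] = C(56,5)·2^(1−C(5,2)) = 477477/64 ≈ 7460.578125.


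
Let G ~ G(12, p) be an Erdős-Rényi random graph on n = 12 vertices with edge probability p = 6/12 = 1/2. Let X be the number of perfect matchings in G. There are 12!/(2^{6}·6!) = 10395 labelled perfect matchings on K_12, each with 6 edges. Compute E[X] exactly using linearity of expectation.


K_12 has 12!/(2^{6}·6!) = 10395 labelled perfect matchings.
For each such perfect matching H, let X_H = 1 if all 6 edges of H are present in G. Then P[X_H = 1] = p^{6} = (1/2)^{6} = 1/64.
Summing the indicators: E[X] = Σ_H E[X_H] = 10395 · p^{6} = 10395 · 1/64 = 10395/64.
Numerically: E[X] ≈ 162.

E[X] = 10395 · (1/2)^{6} = 10395/64 ≈ 162.


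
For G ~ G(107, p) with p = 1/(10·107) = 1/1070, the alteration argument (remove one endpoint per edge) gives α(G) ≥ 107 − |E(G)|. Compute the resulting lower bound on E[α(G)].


E[|E(G)|] = C(107, 2)·p = 5671 · (1/1070) = 53/10.
E[α(G)] ≥ n − E[|E(G)|] = 107 − 53/10 = 1017/10.
Numerically: ≈ 101.7000.
(This is only a lower bound; the true E[α(G)] may be larger.)

E[α(G)] ≥ 1017/10 ≈ 101.7000.


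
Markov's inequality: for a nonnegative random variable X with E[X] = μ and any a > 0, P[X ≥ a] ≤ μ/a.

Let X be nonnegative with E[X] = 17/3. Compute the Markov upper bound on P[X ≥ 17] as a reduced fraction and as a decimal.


μ = E[X] = 17/3, a = 17.
Markov: P[X ≥ 17] ≤ μ/a = (17/3)/17 = 1/3.
Numerically: ≈ 0.33333.
(Since a = 17 > μ = 5.66667, the bound 1/3 is < 1 and informative.)

P[X ≥ 17] ≤ 1/3 ≈ 0.33333.


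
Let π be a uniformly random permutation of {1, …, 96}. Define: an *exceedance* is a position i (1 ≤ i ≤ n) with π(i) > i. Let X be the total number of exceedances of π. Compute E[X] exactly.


Write X = Σ_{i=1}^{96} X_i, where X_i = 1_{π(i) > i}.
For each fixed i, π(i) is uniform over {1, …, 96} (marginal of a uniform permutation), so P[π(i) > i] = (n − i)/n. Summing: Σ_{i=1}^{96} (n − i)/n = (0 + 1 + … + 95)/96 = 96(96 − 1)/(2·96) = (96 − 1)/2.
Hence E[X] = Σ_{i=1}^{96} (96 − i)/96 = 95/2 ≈ 47.5000.

E[X] = 95/2 = 47.5000.


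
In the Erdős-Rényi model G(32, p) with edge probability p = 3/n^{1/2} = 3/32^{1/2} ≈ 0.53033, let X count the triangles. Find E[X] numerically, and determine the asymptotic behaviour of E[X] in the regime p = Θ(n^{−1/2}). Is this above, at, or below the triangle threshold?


Number of potential triangles: C(32, 3) = 4960.
Each occurs with probability p³ ≈ (0.53033)³ ≈ 1.49155337e-01.
By linearity: E[X] = C(32, 3)·p³ ≈ 4960 · 1.49155337e-01 ≈ 739.810470.
Since α = 1/2 < 1, p = c/n^{1/2} ≫ 1/n is above the triangle threshold p ~ 1/n. Asymptotically E[X] ~ (c³/6)·n^{3(1−α)} = (3³/6)·n^{1.5} → ∞; triangles are abundant w.h.p.

E[X] ≈ 739.810470; in regime p = Θ(1/n^{1/2}) E[X] diverges (above the triangle threshold p ~ 1/n).


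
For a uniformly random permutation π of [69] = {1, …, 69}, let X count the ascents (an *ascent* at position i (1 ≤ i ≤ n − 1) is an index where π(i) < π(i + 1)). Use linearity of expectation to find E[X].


Write X = Σ X_I over i = 1, …, 68, with X_I the indicator of one ascent.
There are 68 indicators.
For each fixed i, the pair (π(i), π(i+1)) is a uniformly random ordered pair of distinct values from {1, …, 69}; by symmetry P[π(i) < π(i+1)] = 1/2.
By linearity: E[X] = 68 · (1/2) = (69 − 1) · (1/2) = 34 ≈ 34.00000.

E[X] = 34 = 34.00000.


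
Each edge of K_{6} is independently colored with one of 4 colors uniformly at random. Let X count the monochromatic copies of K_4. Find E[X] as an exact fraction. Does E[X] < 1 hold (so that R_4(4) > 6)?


E[X] = C(6, 4) · 4^{1 − 6} = 15 · 4^{−5} = 15/1024.
As a reduced fraction: E[X] = 15/1024 ≈ 0.0146484.
Is E[X] < 1? YES.
Since E[X] < 1, there exists a 4-coloring of K_{6} with no monochromatic K_4; hence R_4(4) > 6.

E[X] = 15/1024 ≈ 0.0146484; E[X] < 1, so R_4(4) > 6.


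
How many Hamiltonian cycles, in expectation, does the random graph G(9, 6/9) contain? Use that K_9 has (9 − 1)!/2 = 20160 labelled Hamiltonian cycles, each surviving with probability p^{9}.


K_9 has (9 − 1)!/2 = 20160 labelled Hamiltonian cycles.
For each such Hamiltonian cycle H, let X_H = 1 if all 9 edges of H are present in G. Then P[X_H = 1] = p^{9} = (2/3)^{9} = 512/19683.
Summing the indicators: E[X] = Σ_H E[X_H] = 20160 · p^{9} = 20160 · 512/19683 = 1146880/2187.
Numerically: E[X] ≈ 524.4.

E[X] = 20160 · (2/3)^{9} = 1146880/2187 ≈ 524.4.


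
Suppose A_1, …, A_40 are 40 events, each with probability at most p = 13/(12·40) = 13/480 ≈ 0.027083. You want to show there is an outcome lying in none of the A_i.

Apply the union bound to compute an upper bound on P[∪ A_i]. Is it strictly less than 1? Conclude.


Union bound: P[∪_{i=1}^{40} A_i] ≤ Σ_i P[A_i] ≤ 40·p = 40·(13/480) = 13/12.
Numerically: 13/12 ≈ 1.083333.
Is 13/12 < 1? NO.
Since the bound 13/12 is ≥ 1, the union bound is uninformative here; it does NOT by itself certify existence.

40·p = 13/12 ≈ 1.083333; existence NOT certified by the union bound.


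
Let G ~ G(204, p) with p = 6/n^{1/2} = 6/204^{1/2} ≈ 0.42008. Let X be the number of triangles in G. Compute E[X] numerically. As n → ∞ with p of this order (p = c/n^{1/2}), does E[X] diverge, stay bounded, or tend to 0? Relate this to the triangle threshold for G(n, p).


Number of potential triangles: C(204, 3) = 1394204.
Each occurs with probability p³ ≈ (0.42008)³ ≈ 7.4132475e-02.
By linearity: E[X] = C(204, 3)·p³ ≈ 1394204 · 7.4132475e-02 ≈ 103355.79323.
Since α = 1/2 < 1, p = c/n^{1/2} ≫ 1/n is above the triangle threshold p ~ 1/n. Asymptotically E[X] ~ (c³/6)·n^{3(1−α)} = (6³/6)·n^{1.5} → ∞; triangles are abundant w.h.p.

E[X] ≈ 103355.79323; in regime p = Θ(1/n^{1/2}) E[X] diverges (above the triangle threshold p ~ 1/n).


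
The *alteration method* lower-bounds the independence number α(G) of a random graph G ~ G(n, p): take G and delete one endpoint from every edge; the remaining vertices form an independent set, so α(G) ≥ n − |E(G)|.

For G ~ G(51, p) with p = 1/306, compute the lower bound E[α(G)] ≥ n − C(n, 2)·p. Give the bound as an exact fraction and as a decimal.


E[|E(G)|] = C(51, 2)·p = 1275 · (1/306) = 25/6.
E[α(G)] ≥ n − E[|E(G)|] = 51 − 25/6 = 281/6.
Numerically: ≈ 46.8333.
(This is only a lower bound; the true E[α(G)] may be larger.)

E[α(G)] ≥ 281/6 ≈ 46.8333.


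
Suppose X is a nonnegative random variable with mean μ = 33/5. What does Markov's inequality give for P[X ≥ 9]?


μ = E[X] = 33/5, a = 9.
Markov: P[X ≥ 9] ≤ μ/a = (33/5)/9 = 11/15.
Numerically: ≈ 0.733.
(Since a = 9 > μ = 6.600, the bound 11/15 is < 1 and informative.)

P[X ≥ 9] ≤ 11/15 ≈ 0.733.


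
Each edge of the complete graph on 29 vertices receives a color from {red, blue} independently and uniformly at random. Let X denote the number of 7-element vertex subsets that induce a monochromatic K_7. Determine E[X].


Let X = Σ_S X_S over the C(29, 7) = 1560780 subsets S of size 7, where X_S = 1 if the K_7 on S is monochromatic.
For a fixed S, the K_7 on S has C(7, 2) = 21 edges. P[all 21 edges red] = (1/2)^21, and likewise for blue, so P[monochromatic] = 2·(1/2)^21 = 2^{1 − 21} = 1/1048576.
Summing: E[X] = C(29, 7) · 2^{1 − 21} = 1560780 · 1/1048576 = 390195/262144.
Numerically: E[X] ≈ 1.4885.

E[X] = C(29,7)·2^(1−C(7,2)) = 390195/262144 ≈ 1.4885.


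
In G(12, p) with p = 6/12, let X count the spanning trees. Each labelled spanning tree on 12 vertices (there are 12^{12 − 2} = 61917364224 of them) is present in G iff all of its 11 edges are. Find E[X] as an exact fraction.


K_12 has 12^{12 − 2} = 61917364224 labelled spanning trees.
For each such spanning tree H, let X_H = 1 if all 11 edges of H are present in G. Then P[X_H = 1] = p^{11} = (1/2)^{11} = 1/2048.
By linearity of expectation: E[X] = Σ_H E[X_H] = 61917364224 · p^{11} = 61917364224 · 1/2048 = 30233088.
Numerically: E[X] ≈ 3.023e+07.

E[X] = 61917364224 · (1/2)^{11} = 30233088 ≈ 3.023e+07.


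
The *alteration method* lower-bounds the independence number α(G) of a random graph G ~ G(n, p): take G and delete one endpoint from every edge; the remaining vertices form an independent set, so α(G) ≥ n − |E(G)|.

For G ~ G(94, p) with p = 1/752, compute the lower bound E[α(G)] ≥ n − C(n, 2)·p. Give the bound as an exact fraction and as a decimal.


E[|E(G)|] = C(94, 2)·p = 4371 · (1/752) = 93/16.
E[α(G)] ≥ n − E[|E(G)|] = 94 − 93/16 = 1411/16.
Numerically: ≈ 88.1875.
(This is only a lower bound; the true E[α(G)] may be larger.)

E[α(G)] ≥ 1411/16 ≈ 88.1875.


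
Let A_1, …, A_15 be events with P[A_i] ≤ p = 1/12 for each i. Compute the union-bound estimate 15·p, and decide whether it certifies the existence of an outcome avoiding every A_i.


Union bound: P[∪_{i=1}^{15} A_i] ≤ Σ_i P[A_i] ≤ 15·p = 15·(1/12) = 5/4.
Numerically: 5/4 ≈ 1.250000.
Is 5/4 < 1? NO.
Since the bound 5/4 is ≥ 1, the union bound is uninformative here; it does NOT by itself certify existence.

15·p = 5/4 ≈ 1.250000; existence NOT certified by the union bound.


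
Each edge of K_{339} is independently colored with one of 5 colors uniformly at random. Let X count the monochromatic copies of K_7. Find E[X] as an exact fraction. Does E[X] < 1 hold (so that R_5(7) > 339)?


E[X] = C(339, 7) · 5^{1 − 21} = 95915887062372 · 5^{−20} = 95915887062372/95367431640625.
As a reduced fraction: E[X] = 95915887062372/95367431640625 ≈ 1.006.
Is E[X] < 1? NO.
Since E[X] ≥ 1, the first-moment bound is inconclusive at n = 339; it does NOT by itself certify R_5(7) > 339.

E[X] = 95915887062372/95367431640625 ≈ 1.006; E[X] ≥ 1; first-moment method inconclusive here.


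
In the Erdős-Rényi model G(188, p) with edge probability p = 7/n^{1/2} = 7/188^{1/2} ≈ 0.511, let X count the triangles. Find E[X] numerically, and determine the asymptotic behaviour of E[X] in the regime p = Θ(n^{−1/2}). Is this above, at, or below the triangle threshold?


Number of potential triangles: C(188, 3) = 1089836.
Each occurs with probability p³ ≈ (0.511)³ ≈ 1.33063e-01.
By linearity: E[X] = C(188, 3)·p³ ≈ 1089836 · 1.33063e-01 ≈ 145016.860.
Since α = 1/2 < 1, p = c/n^{1/2} ≫ 1/n is above the triangle threshold p ~ 1/n. Asymptotically E[X] ~ (c³/6)·n^{3(1−α)} = (7³/6)·n^{1.5} → ∞; triangles are abundant w.h.p.

E[X] ≈ 145016.860; in regime p = Θ(1/n^{1/2}) E[X] diverges (above the triangle threshold p ~ 1/n).


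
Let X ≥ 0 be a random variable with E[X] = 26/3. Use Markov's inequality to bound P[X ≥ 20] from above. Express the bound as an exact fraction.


μ = E[X] = 26/3, a = 20.
Markov: P[X ≥ 20] ≤ μ/a = (26/3)/20 = 13/30.
Numerically: ≈ 0.433.
(Since a = 20 > μ = 8.667, the bound 13/30 is < 1 and informative.)

P[X ≥ 20] ≤ 13/30 ≈ 0.433.


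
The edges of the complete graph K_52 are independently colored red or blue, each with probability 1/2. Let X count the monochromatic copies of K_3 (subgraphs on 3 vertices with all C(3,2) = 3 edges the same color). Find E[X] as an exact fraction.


Let X = Σ_S X_S over the C(52, 3) = 22100 subsets S of size 3, where X_S = 1 if the K_3 on S is monochromatic.
For a fixed S, the K_3 on S has C(3, 2) = 3 edges. P[all 3 edges red] = (1/2)^3, and likewise for blue, so P[monochromatic] = 2·(1/2)^3 = 2^{1 − 3} = 1/4.
Summing: E[X] = C(52, 3) · 2^{1 − 3} = 22100 · 1/4 = 5525.
Numerically: E[X] ≈ 5525.00000.

E[X] = C(52,3)·2^(1−C(3,2)) = 5525 ≈ 5525.00000.


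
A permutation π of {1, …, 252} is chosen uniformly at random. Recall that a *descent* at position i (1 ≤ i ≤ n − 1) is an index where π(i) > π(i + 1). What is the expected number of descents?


Write X = Σ X_I over i = 1, …, 251, with X_I the indicator of one descent.
There are 251 indicators.
For each fixed i, the pair (π(i), π(i+1)) is a uniformly random ordered pair of distinct values from {1, …, 252}; by symmetry P[π(i) > π(i+1)] = 1/2.
By linearity: E[X] = 251 · (1/2) = (252 − 1) · (1/2) = 251/2 ≈ 125.5000.

E[X] = 251/2 = 125.5000.


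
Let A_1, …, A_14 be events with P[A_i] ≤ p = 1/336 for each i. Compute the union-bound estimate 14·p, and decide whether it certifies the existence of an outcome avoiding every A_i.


Union bound: P[∪_{i=1}^{14} A_i] ≤ Σ_i P[A_i] ≤ 14·p = 14·(1/336) = 1/24.
Numerically: 1/24 ≈ 0.0417.
Is 1/24 < 1? YES.
Since P[∪ A_i] ≤ 1/24 < 1, the complement has P[∩ A_i^c] ≥ 1 − 1/24 = 23/24 > 0, so some outcome avoids every A_i.

14·p = 1/24 ≈ 0.0417; existence CERTIFIED by the union bound.


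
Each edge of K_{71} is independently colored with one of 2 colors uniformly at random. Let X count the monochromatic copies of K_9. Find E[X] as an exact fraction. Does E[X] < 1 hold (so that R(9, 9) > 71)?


E[X] = C(71, 9) · 2^{1 − 36} = 74473879480 · 2^{−35} = 74473879480/34359738368.
As a reduced fraction: E[X] = 9309234935/4294967296 ≈ 2.1674752.
Is E[X] < 1? NO.
Since E[X] ≥ 1, the first-moment bound is inconclusive at n = 71; it does NOT by itself certify R(9, 9) > 71.

E[X] = 9309234935/4294967296 ≈ 2.1674752; E[X] ≥ 1; first-moment method inconclusive here.


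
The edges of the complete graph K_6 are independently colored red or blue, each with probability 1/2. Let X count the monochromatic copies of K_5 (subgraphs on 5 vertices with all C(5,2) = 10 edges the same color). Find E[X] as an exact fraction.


Let X = Σ_S X_S over the C(6, 5) = 6 subsets S of size 5, where X_S = 1 if the K_5 on S is monochromatic.
For a fixed S, the K_5 on S has C(5, 2) = 10 edges. P[all 10 edges red] = (1/2)^10, and likewise for blue, so P[monochromatic] = 2·(1/2)^10 = 2^{1 − 10} = 1/512.
By linearity: E[X] = C(6, 5) · 2^{1 − 10} = 6 · 1/512 = 3/256.
Numerically: E[X] ≈ 0.0117.

E[X] = C(6,5)·2^(1−C(5,2)) = 3/256 ≈ 0.0117.


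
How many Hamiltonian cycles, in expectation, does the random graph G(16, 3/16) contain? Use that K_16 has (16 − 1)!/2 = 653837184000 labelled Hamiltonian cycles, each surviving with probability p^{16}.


K_16 has (16 − 1)!/2 = 653837184000 labelled Hamiltonian cycles.
For each such Hamiltonian cycle H, let X_H = 1 if all 16 edges of H are present in G. Then P[X_H = 1] = p^{16} = (3/16)^{16} = 43046721/18446744073709551616.
By linearity of expectation: E[X] = Σ_H E[X_H] = 653837184000 · p^{16} = 653837184000 · 43046721/18446744073709551616 = 27485885585032875/18014398509481984.
Numerically: E[X] ≈ 1.5258.

E[X] = 653837184000 · (3/16)^{16} = 27485885585032875/18014398509481984 ≈ 1.5258.


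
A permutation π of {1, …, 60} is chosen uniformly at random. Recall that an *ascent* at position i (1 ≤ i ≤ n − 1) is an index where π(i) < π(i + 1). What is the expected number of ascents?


Write X = Σ X_I over i = 1, …, 59, with X_I the indicator of one ascent.
There are 59 indicators.
For each fixed i, the pair (π(i), π(i+1)) is a uniformly random ordered pair of distinct values from {1, …, 60}; by symmetry P[π(i) < π(i+1)] = 1/2.
By linearity: E[X] = 59 · (1/2) = (60 − 1) · (1/2) = 59/2 ≈ 29.500.

E[X] = 59/2 = 29.500.


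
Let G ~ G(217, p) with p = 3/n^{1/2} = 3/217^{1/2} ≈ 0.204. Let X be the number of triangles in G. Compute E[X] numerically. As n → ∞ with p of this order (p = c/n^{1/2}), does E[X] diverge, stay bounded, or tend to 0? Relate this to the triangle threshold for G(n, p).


Number of potential triangles: C(217, 3) = 1679580.
Each occurs with probability p³ ≈ (0.204)³ ≈ 8.44645e-03.
By linearity: E[X] = C(217, 3)·p³ ≈ 1679580 · 8.44645e-03 ≈ 14186.487.
Since α = 1/2 < 1, p = c/n^{1/2} ≫ 1/n is above the triangle threshold p ~ 1/n. Asymptotically E[X] ~ (c³/6)·n^{3(1−α)} = (3³/6)·n^{1.5} → ∞; triangles are abundant w.h.p.

E[X] ≈ 14186.487; in regime p = Θ(1/n^{1/2}) E[X] diverges (above the triangle threshold p ~ 1/n).


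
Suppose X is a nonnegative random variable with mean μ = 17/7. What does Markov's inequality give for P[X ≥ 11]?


μ = E[X] = 17/7, a = 11.
Markov: P[X ≥ 11] ≤ μ/a = (17/7)/11 = 17/77.
Numerically: ≈ 0.2208.
(Since a = 11 > μ = 2.4286, the bound 17/77 is < 1 and informative.)

P[X ≥ 11] ≤ 17/77 ≈ 0.2208.


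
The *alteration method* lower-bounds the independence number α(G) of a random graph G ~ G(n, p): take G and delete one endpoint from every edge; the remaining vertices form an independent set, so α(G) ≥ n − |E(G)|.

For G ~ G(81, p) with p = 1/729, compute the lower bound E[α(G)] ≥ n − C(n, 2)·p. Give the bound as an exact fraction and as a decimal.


E[|E(G)|] = C(81, 2)·p = 3240 · (1/729) = 40/9.
E[α(G)] ≥ n − E[|E(G)|] = 81 − 40/9 = 689/9.
Numerically: ≈ 76.55556.
(This is only a lower bound; the true E[α(G)] may be larger.)

E[α(G)] ≥ 689/9 ≈ 76.55556.


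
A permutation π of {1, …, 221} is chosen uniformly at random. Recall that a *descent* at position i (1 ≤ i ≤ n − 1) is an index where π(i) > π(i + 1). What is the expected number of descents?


Write X = Σ X_I over i = 1, …, 220, with X_I the indicator of one descent.
There are 220 indicators.
For each fixed i, the pair (π(i), π(i+1)) is a uniformly random ordered pair of distinct values from {1, …, 221}; by symmetry P[π(i) > π(i+1)] = 1/2.
By linearity: E[X] = 220 · (1/2) = (221 − 1) · (1/2) = 110 ≈ 110.000000.

E[X] = 110 = 110.000000.


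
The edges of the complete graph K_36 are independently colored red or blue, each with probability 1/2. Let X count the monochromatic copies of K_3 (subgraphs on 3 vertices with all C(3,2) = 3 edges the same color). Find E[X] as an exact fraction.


Let X = Σ_S X_S over the C(36, 3) = 7140 subsets S of size 3, where X_S = 1 if the K_3 on S is monochromatic.
For a fixed S, the K_3 on S has C(3, 2) = 3 edges. P[all 3 edges red] = (1/2)^3, and likewise for blue, so P[monochromatic] = 2·(1/2)^3 = 2^{1 − 3} = 1/4.
Summing: E[X] = C(36, 3) · 2^{1 − 3} = 7140 · 1/4 = 1785.
Numerically: E[X] ≈ 1785.00000.

E[X] = C(36,3)·2^(1−C(3,2)) = 1785 ≈ 1785.00000.
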